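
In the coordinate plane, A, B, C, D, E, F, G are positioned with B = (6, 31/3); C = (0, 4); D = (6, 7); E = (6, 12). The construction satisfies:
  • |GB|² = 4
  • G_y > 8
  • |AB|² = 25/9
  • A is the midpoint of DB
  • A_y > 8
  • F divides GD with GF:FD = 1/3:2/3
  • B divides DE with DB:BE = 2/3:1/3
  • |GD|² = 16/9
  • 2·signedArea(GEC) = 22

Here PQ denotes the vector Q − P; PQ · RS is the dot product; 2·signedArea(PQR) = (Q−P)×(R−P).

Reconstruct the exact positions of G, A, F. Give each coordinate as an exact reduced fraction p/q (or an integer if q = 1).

A = (6, 26/3)
F = (6, 71/9)
G = (6, 25/3)

1. G_x = 6  [line 8·x + -6·y + 2 = 0 ∩ |GD|² = 16/9]
2. G_y = 25/3  [line 8·x + -6·y + 2 = 0 ∩ |GD|² = 16/9]
   → G = (6, 25/3)
3. A_x = 6  [A is the midpoint of DB]
4. A_y = 26/3  [A is the midpoint of DB]
   → A = (6, 26/3)
5. F_x = 6  [F divides GD with GF:FD = 1/3:2/3]
6. F_y = 71/9  [F divides GD with GF:FD = 1/3:2/3]
   → F = (6, 71/9)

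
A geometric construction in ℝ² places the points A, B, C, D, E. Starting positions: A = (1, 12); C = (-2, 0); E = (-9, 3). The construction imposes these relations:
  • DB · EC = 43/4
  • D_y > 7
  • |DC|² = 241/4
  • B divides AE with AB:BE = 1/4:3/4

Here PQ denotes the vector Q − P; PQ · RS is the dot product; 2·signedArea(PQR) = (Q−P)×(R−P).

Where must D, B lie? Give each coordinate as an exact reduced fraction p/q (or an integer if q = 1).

B = (-3/2, 39/4)
D = (-4, 15/2)

1. B_x = -3/2  [B divides AE with AB:BE = 1/4:3/4]
2. B_y = 39/4  [B divides AE with AB:BE = 1/4:3/4]
   → B = (-3/2, 39/4)
3. D_x = -4  [line -7·x + 3·y + -101/2 = 0 ∩ |DC|² = 241/4]
4. D_y = 15/2  [line -7·x + 3·y + -101/2 = 0 ∩ |DC|² = 241/4]
   → D = (-4, 15/2)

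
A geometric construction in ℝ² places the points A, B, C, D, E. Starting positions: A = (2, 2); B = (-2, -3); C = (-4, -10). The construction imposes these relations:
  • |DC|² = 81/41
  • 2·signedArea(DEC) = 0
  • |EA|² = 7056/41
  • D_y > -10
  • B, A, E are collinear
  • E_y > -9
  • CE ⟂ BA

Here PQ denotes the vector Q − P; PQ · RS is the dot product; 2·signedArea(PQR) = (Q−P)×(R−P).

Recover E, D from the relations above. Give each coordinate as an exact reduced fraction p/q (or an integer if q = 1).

D = (-209/41, -374/41)
E = (-254/41, -338/41)

1. E_x = -254/41  [B, A, E are collinear ∩ CE ⟂ BA]
2. E_y = -338/41  [B, A, E are collinear ∩ CE ⟂ BA]
   → E = (-254/41, -338/41)
3. D_x = -209/41  [line 72/41·x + 90/41·y + 1188/41 = 0 ∩ |DC|² = 81/41]
4. D_y = -374/41  [line 72/41·x + 90/41·y + 1188/41 = 0 ∩ |DC|² = 81/41]
   → D = (-209/41, -374/41)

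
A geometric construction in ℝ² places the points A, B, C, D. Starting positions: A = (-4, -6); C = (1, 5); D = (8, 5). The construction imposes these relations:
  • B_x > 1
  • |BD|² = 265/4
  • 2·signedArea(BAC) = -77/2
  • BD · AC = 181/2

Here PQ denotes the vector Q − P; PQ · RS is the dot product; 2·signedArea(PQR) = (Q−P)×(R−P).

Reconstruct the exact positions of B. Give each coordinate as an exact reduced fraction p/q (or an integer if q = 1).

B = (2, -1/2)

1. B_x = 2  [2·signedArea(BAC) = -77/2 ∩ BD · AC = 181/2]
2. B_y = -1/2  [2·signedArea(BAC) = -77/2 ∩ BD · AC = 181/2]
   → B = (2, -1/2)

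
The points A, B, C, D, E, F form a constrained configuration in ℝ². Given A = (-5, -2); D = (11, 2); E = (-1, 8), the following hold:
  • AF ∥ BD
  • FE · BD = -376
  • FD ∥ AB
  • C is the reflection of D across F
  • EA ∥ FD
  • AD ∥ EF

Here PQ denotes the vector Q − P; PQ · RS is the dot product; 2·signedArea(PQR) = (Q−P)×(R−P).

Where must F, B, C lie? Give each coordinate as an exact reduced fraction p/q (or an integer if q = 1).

B = (-9, -12)
C = (19, 22)
F = (15, 12)

1. F_x = 15  [EA ∥ FD ∩ AD ∥ EF]
2. F_y = 12  [EA ∥ FD ∩ AD ∥ EF]
   → F = (15, 12)
3. B_x = -9  [AF ∥ BD ∩ FD ∥ AB]
4. B_y = -12  [AF ∥ BD ∩ FD ∥ AB]
   → B = (-9, -12)
5. C_x = 19  [C is the reflection of D across F]
6. C_y = 22  [C is the reflection of D across F]
   → C = (19, 22)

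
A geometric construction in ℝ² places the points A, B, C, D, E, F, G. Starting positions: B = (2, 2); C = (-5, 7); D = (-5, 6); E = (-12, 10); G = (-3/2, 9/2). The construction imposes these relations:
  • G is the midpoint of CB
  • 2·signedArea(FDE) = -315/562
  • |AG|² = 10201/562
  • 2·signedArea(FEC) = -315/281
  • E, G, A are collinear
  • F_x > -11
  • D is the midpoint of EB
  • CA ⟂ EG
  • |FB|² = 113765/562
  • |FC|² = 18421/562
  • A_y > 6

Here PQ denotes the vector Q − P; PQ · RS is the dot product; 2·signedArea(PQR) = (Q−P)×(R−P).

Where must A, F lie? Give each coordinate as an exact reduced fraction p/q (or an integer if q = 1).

A = (-1482/281, 1820/281)
F = (-5799/562, 5125/562)

1. A_x = -1482/281  [E, G, A are collinear ∩ CA ⟂ EG]
2. A_y = 1820/281  [E, G, A are collinear ∩ CA ⟂ EG]
   → A = (-1482/281, 1820/281)
3. F_x = -5799/562  [2·signedArea(FDE) = -315/562 ∩ 2·signedArea(FEC) = -315/281]
4. F_y = 5125/562  [2·signedArea(FDE) = -315/562 ∩ 2·signedArea(FEC) = -315/281]
   → F = (-5799/562, 5125/562)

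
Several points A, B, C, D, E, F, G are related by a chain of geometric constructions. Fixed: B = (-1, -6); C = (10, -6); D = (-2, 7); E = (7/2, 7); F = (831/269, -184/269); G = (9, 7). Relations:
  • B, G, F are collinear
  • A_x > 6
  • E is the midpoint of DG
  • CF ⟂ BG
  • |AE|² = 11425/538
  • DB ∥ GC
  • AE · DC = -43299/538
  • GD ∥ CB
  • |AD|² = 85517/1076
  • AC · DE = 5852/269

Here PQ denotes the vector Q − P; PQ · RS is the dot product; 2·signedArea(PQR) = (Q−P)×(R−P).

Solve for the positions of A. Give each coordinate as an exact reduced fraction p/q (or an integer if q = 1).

1. A_x = 1626/269  [AE · DC = -43299/538 ∩ AC · DE = 5852/269]
2. A_y = 1699/538  [AE · DC = -43299/538 ∩ AC · DE = 5852/269]
   → A = (1626/269, 1699/538)

A = (1626/269, 1699/538)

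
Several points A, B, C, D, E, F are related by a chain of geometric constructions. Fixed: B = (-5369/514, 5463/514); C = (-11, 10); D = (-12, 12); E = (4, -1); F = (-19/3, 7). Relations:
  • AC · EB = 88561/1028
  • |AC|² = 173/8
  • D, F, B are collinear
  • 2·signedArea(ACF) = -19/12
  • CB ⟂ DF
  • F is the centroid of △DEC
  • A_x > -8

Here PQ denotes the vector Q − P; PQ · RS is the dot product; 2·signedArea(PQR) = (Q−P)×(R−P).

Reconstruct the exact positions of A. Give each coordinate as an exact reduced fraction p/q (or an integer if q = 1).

A = (-29/4, 29/4)

1. A_x = -29/4  [2·signedArea(ACF) = -19/12 ∩ AC · EB = 88561/1028]
2. A_y = 29/4  [2·signedArea(ACF) = -19/12 ∩ AC · EB = 88561/1028]
   → A = (-29/4, 29/4)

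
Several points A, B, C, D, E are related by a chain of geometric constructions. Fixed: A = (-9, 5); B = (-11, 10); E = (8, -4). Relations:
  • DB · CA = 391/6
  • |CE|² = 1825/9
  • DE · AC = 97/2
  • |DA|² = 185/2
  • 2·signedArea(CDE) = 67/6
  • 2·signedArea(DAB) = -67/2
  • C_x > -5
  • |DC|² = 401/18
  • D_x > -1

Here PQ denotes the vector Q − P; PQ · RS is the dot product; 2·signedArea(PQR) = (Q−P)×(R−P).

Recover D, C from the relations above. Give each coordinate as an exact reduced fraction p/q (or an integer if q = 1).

1. D_x = -1/2  [line -5·x + -2·y + -3/2 = 0 ∩ |DA|² = 185/2]
2. D_y = 1/2  [line -5·x + -2·y + -3/2 = 0 ∩ |DA|² = 185/2]
   → D = (-1/2, 1/2)
3. C_x = -4  [DB · CA = 391/6 ∩ 2·signedArea(CDE) = 67/6]
4. C_y = 11/3  [DB · CA = 391/6 ∩ 2·signedArea(CDE) = 67/6]
   → C = (-4, 11/3)

C = (-4, 11/3)
D = (-1/2, 1/2)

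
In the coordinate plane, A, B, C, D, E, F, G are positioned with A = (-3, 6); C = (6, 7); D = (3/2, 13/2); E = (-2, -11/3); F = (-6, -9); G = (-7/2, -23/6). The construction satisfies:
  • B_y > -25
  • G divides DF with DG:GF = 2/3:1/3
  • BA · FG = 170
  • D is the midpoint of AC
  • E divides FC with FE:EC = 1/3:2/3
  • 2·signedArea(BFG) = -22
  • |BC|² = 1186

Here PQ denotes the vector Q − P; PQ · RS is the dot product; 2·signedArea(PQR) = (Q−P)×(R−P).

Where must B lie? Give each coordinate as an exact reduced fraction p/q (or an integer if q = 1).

1. B_x = -9  [BA · FG = 170 ∩ 2·signedArea(BFG) = -22]
2. B_y = -24  [BA · FG = 170 ∩ 2·signedArea(BFG) = -22]
   → B = (-9, -24)

B = (-9, -24)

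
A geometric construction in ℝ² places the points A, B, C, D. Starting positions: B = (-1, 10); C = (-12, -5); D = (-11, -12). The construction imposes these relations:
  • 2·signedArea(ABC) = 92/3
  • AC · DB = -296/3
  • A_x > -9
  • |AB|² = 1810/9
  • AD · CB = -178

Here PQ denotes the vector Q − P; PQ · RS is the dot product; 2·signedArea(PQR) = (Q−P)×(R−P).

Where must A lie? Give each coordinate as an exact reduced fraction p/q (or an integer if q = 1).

1. A_x = -8  [AD · CB = -178 ∩ 2·signedArea(ABC) = 92/3]
2. A_y = -7/3  [AD · CB = -178 ∩ 2·signedArea(ABC) = 92/3]
   → A = (-8, -7/3)

A = (-8, -7/3)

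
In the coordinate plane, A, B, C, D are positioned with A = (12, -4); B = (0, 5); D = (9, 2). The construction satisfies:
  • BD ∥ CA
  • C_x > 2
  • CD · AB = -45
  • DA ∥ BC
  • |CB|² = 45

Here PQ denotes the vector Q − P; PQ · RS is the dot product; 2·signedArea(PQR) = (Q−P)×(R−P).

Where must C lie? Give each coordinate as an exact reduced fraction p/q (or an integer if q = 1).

1. C_x = 3  [BD ∥ CA ∩ DA ∥ BC]
2. C_y = -1  [BD ∥ CA ∩ DA ∥ BC]
   → C = (3, -1)

C = (3, -1)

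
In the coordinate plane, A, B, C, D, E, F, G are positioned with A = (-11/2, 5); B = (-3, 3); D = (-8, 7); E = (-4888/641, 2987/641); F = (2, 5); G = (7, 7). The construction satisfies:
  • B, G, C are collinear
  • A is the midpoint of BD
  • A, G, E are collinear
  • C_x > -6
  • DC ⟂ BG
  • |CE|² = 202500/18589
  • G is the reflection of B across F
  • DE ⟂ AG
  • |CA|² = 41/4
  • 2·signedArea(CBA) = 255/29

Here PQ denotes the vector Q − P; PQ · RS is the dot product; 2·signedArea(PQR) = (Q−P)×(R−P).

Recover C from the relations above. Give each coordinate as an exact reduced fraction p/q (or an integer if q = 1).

1. C_x = -172/29  [B, G, C are collinear ∩ DC ⟂ BG]
2. C_y = 53/29  [B, G, C are collinear ∩ DC ⟂ BG]
   → C = (-172/29, 53/29)

C = (-172/29, 53/29)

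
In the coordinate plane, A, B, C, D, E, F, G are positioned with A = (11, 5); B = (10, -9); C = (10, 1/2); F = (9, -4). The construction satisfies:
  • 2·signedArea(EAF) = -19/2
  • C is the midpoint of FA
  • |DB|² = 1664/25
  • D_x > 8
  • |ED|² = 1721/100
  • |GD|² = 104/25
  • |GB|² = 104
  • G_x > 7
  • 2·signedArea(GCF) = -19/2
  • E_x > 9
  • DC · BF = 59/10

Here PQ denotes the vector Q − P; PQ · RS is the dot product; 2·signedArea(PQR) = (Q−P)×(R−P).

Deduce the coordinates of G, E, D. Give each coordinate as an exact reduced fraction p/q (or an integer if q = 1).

D = (42/5, -1)
E = (19/2, 3)
G = (8, 1)

1. G_x = 8  [line 9/2·x + -1·y + -35 = 0 ∩ |GB|² = 104]
2. G_y = 1  [line 9/2·x + -1·y + -35 = 0 ∩ |GB|² = 104]
   → G = (8, 1)
3. D_x = 42/5  [line 1·x + -5·y + -67/5 = 0 ∩ |GD|² = 104/25]
4. D_y = -1  [line 1·x + -5·y + -67/5 = 0 ∩ |GD|² = 104/25]
   → D = (42/5, -1)
5. E_x = 19/2  [line 9·x + -2·y + -159/2 = 0 ∩ |ED|² = 1721/100]
6. E_y = 3  [line 9·x + -2·y + -159/2 = 0 ∩ |ED|² = 1721/100]
   → E = (19/2, 3)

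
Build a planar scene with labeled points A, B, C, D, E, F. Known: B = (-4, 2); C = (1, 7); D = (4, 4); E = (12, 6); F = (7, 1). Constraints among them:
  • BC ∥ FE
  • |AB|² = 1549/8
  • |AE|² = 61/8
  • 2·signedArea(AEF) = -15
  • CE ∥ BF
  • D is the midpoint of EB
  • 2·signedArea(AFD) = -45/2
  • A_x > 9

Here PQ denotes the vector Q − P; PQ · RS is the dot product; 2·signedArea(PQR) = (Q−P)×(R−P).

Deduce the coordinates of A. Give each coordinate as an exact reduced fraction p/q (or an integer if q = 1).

A = (37/4, 25/4)

1. A_x = 37/4  [2·signedArea(AFD) = -45/2 ∩ 2·signedArea(AEF) = -15]
2. A_y = 25/4  [2·signedArea(AFD) = -45/2 ∩ 2·signedArea(AEF) = -15]
   → A = (37/4, 25/4)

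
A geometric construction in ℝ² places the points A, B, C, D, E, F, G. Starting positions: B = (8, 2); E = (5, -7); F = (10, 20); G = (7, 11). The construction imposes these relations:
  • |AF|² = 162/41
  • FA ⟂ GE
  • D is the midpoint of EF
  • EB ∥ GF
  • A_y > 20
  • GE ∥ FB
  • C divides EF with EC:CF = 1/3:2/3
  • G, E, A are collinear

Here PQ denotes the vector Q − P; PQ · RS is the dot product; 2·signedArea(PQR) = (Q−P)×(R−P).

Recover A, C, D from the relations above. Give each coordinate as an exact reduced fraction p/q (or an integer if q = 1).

1. A_x = 329/41  [G, E, A are collinear ∩ FA ⟂ GE]
2. A_y = 829/41  [G, E, A are collinear ∩ FA ⟂ GE]
   → A = (329/41, 829/41)
3. C_x = 20/3  [C divides EF with EC:CF = 1/3:2/3]
4. C_y = 2  [C divides EF with EC:CF = 1/3:2/3]
   → C = (20/3, 2)
5. D_x = 15/2  [D is the midpoint of EF]
6. D_y = 13/2  [D is the midpoint of EF]
   → D = (15/2, 13/2)

A = (329/41, 829/41)
C = (20/3, 2)
D = (15/2, 13/2)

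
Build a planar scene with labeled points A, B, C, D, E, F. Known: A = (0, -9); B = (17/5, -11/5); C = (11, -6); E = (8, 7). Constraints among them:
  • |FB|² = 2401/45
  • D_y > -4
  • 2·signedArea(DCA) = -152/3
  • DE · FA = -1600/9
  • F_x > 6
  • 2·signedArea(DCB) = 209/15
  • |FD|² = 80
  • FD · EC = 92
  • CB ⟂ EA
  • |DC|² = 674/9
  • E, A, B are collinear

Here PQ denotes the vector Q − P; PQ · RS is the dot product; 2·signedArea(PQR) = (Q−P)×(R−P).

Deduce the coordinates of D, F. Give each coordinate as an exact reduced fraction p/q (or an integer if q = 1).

D = (8/3, -11/3)
F = (20/3, 13/3)

1. D_x = 8/3  [2·signedArea(DCB) = 209/15 ∩ 2·signedArea(DCA) = -152/3]
2. D_y = -11/3  [2·signedArea(DCB) = 209/15 ∩ 2·signedArea(DCA) = -152/3]
   → D = (8/3, -11/3)
3. F_x = 20/3  [FD · EC = 92 ∩ DE · FA = -1600/9]
4. F_y = 13/3  [FD · EC = 92 ∩ DE · FA = -1600/9]
   → F = (20/3, 13/3)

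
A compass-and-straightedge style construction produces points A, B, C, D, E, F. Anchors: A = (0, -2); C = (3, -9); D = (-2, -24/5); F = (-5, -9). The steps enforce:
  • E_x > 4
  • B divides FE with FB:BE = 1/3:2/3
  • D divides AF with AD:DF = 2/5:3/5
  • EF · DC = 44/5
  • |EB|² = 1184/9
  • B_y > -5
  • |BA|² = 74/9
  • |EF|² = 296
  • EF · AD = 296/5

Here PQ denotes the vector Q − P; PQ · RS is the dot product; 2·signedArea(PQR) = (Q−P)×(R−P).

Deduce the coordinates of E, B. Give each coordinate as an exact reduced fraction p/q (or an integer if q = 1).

B = (-5/3, -13/3)
E = (5, 5)

1. E_x = 5  [EF · AD = 296/5 ∩ EF · DC = 44/5]
2. E_y = 5  [EF · AD = 296/5 ∩ EF · DC = 44/5]
   → E = (5, 5)
3. B_x = -5/3  [B divides FE with FB:BE = 1/3:2/3]
4. B_y = -13/3  [B divides FE with FB:BE = 1/3:2/3]
   → B = (-5/3, -13/3)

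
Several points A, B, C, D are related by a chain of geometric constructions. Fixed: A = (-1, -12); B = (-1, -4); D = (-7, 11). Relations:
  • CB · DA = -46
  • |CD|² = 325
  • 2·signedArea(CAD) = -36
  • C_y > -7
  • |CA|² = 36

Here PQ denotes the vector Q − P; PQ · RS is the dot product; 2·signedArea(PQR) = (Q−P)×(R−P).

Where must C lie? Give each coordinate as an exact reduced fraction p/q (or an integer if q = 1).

1. C_x = -1  [2·signedArea(CAD) = -36 ∩ CB · DA = -46]
2. C_y = -6  [2·signedArea(CAD) = -36 ∩ CB · DA = -46]
   → C = (-1, -6)

C = (-1, -6)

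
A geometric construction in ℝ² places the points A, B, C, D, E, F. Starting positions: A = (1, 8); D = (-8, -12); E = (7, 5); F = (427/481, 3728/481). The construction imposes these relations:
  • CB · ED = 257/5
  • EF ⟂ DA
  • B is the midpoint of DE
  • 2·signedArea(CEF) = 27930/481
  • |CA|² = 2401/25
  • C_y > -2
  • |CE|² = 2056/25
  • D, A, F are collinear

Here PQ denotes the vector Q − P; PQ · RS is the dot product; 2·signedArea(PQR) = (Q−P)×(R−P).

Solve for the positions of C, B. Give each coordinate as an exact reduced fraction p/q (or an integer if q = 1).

B = (-1/2, -7/2)
C = (1, -9/5)

1. C_x = 1  [line -1323/481·x + -2940/481·y + -3969/481 = 0 ∩ |CE|² = 2056/25]
2. C_y = -9/5  [line -1323/481·x + -2940/481·y + -3969/481 = 0 ∩ |CE|² = 2056/25]
   → C = (1, -9/5)
3. B_x = -1/2  [B is the midpoint of DE]
4. B_y = -7/2  [B is the midpoint of DE]
   → B = (-1/2, -7/2)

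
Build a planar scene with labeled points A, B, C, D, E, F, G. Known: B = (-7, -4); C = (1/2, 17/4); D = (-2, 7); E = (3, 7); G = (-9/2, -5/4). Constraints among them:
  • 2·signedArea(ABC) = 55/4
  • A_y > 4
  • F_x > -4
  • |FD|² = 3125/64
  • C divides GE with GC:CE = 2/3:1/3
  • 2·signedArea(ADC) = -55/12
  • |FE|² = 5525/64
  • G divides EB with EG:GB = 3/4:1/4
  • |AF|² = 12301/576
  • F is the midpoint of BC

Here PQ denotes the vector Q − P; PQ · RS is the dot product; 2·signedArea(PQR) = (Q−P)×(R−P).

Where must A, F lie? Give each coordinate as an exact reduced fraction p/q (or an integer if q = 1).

1. A_x = -7/6  [2·signedArea(ADC) = -55/12 ∩ 2·signedArea(ABC) = 55/4]
2. A_y = 17/4  [2·signedArea(ADC) = -55/12 ∩ 2·signedArea(ABC) = 55/4]
   → A = (-7/6, 17/4)
3. F_x = -13/4  [F is the midpoint of BC]
4. F_y = 1/8  [F is the midpoint of BC]
   → F = (-13/4, 1/8)

A = (-7/6, 17/4)
F = (-13/4, 1/8)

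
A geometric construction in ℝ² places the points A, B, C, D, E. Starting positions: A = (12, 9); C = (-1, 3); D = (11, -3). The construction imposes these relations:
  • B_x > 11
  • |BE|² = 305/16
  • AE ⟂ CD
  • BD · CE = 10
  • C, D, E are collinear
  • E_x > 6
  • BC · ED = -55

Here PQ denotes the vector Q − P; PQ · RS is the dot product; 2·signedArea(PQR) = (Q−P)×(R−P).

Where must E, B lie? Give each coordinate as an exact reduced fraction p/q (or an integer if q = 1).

B = (45/4, 0)
E = (7, -1)

1. E_x = 7  [C, D, E are collinear ∩ AE ⟂ CD]
2. E_y = -1  [C, D, E are collinear ∩ AE ⟂ CD]
   → E = (7, -1)
3. B_x = 45/4  [line -8·x + 4·y + 90 = 0 ∩ |BE|² = 305/16]
4. B_y = 0  [line -8·x + 4·y + 90 = 0 ∩ |BE|² = 305/16]
   → B = (45/4, 0)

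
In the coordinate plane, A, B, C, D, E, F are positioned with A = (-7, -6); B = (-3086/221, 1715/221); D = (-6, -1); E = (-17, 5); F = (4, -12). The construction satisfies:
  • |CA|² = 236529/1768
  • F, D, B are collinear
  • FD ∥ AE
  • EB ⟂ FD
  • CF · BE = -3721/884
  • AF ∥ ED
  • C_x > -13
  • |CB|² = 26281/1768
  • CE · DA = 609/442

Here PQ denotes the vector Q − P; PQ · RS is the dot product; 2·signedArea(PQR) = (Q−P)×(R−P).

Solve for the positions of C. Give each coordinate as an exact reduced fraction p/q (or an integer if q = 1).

C = (-10805/884, 3819/884)

1. C_x = -10805/884  [CE · DA = 609/442 ∩ CF · BE = -3721/884]
2. C_y = 3819/884  [CE · DA = 609/442 ∩ CF · BE = -3721/884]
   → C = (-10805/884, 3819/884)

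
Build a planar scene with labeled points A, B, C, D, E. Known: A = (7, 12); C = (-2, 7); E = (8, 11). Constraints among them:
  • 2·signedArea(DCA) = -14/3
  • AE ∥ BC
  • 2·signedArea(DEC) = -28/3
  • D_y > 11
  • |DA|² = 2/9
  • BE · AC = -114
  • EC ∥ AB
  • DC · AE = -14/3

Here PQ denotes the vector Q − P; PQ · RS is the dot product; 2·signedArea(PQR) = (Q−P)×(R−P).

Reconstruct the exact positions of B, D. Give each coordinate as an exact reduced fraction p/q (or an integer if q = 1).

B = (-3, 8)
D = (22/3, 35/3)

1. B_x = -3  [AE ∥ BC ∩ EC ∥ AB]
2. B_y = 8  [AE ∥ BC ∩ EC ∥ AB]
   → B = (-3, 8)
3. D_x = 22/3  [2·signedArea(DEC) = -28/3 ∩ 2·signedArea(DCA) = -14/3]
4. D_y = 35/3  [2·signedArea(DEC) = -28/3 ∩ 2·signedArea(DCA) = -14/3]
   → D = (22/3, 35/3)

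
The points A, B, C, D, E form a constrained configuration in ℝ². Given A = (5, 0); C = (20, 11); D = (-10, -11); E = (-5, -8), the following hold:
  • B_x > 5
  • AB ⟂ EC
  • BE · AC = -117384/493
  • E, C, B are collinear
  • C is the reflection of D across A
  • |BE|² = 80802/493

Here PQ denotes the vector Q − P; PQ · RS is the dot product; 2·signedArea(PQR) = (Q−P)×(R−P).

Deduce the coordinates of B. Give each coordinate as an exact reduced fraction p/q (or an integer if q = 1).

1. B_x = 2560/493  [E, C, B are collinear ∩ AB ⟂ EC]
2. B_y = -125/493  [E, C, B are collinear ∩ AB ⟂ EC]
   → B = (2560/493, -125/493)

B = (2560/493, -125/493)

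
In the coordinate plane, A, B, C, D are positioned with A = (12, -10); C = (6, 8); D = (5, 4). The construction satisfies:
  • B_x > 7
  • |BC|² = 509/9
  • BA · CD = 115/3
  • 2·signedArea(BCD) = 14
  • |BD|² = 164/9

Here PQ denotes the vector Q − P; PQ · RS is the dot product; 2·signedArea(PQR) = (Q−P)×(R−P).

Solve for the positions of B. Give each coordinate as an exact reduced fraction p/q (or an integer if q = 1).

B = (23/3, 2/3)

1. B_x = 23/3  [2·signedArea(BCD) = 14 ∩ BA · CD = 115/3]
2. B_y = 2/3  [2·signedArea(BCD) = 14 ∩ BA · CD = 115/3]
   → B = (23/3, 2/3)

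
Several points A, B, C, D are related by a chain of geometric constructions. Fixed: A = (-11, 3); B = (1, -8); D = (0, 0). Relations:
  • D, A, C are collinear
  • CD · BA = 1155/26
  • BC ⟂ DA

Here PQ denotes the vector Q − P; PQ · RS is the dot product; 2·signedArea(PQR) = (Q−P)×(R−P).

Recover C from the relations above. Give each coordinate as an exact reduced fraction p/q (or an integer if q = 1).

1. C_x = 77/26  [D, A, C are collinear ∩ BC ⟂ DA]
2. C_y = -21/26  [D, A, C are collinear ∩ BC ⟂ DA]
   → C = (77/26, -21/26)

C = (77/26, -21/26)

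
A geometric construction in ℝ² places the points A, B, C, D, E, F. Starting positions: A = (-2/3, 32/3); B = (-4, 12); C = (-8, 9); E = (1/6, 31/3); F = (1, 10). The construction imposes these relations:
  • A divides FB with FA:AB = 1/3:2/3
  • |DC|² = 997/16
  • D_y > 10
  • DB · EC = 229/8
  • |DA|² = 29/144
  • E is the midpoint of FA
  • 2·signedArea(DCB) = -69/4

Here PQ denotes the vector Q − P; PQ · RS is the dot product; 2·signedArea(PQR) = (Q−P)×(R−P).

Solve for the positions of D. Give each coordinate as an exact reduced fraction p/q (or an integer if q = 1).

D = (-1/4, 21/2)

1. D_x = -1/4  [2·signedArea(DCB) = -69/4 ∩ DB · EC = 229/8]
2. D_y = 21/2  [2·signedArea(DCB) = -69/4 ∩ DB · EC = 229/8]
   → D = (-1/4, 21/2)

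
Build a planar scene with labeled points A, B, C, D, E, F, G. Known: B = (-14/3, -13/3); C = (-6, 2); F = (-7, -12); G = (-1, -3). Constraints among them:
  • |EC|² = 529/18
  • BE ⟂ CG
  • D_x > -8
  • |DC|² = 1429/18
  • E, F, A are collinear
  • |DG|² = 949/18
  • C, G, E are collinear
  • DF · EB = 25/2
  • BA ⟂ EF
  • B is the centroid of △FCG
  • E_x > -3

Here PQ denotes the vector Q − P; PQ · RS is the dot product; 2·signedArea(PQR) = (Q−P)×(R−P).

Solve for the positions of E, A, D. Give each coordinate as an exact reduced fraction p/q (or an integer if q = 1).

1. E_x = -13/6  [C, G, E are collinear ∩ BE ⟂ CG]
2. E_y = -11/6  [C, G, E are collinear ∩ BE ⟂ CG]
   → E = (-13/6, -11/6)
3. A_x = -24614/6843  [E, F, A are collinear ∩ BA ⟂ EF]
4. A_y = -33133/6843  [E, F, A are collinear ∩ BA ⟂ EF]
   → A = (-24614/6843, -33133/6843)
5. D_x = -43/6  [line 5/2·x + 5/2·y + 35 = 0 ∩ |DC|² = 1429/18]
6. D_y = -41/6  [line 5/2·x + 5/2·y + 35 = 0 ∩ |DC|² = 1429/18]
   → D = (-43/6, -41/6)

A = (-24614/6843, -33133/6843)
D = (-43/6, -41/6)
E = (-13/6, -11/6)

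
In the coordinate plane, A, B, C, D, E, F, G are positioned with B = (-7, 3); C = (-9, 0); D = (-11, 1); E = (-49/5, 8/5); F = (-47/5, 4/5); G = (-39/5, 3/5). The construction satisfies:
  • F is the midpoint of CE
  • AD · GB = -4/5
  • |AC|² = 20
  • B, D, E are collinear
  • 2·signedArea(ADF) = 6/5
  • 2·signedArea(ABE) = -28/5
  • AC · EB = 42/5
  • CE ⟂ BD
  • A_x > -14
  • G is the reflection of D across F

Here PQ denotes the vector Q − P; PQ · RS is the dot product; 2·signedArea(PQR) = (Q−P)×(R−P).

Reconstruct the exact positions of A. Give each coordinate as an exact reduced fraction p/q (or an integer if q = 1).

A = (-13, 2)

1. A_x = -13  [AD · GB = -4/5 ∩ 2·signedArea(ADF) = 6/5]
2. A_y = 2  [AD · GB = -4/5 ∩ 2·signedArea(ADF) = 6/5]
   → A = (-13, 2)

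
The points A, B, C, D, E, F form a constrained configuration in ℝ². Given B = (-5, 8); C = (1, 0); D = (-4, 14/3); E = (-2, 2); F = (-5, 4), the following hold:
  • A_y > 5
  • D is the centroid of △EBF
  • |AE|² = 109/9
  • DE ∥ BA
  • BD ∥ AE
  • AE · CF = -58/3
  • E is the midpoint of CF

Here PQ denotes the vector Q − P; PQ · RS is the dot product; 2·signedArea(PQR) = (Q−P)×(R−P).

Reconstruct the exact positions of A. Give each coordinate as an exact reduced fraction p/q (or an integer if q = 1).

A = (-3, 16/3)

1. A_x = -3  [BD ∥ AE ∩ DE ∥ BA]
2. A_y = 16/3  [BD ∥ AE ∩ DE ∥ BA]
   → A = (-3, 16/3)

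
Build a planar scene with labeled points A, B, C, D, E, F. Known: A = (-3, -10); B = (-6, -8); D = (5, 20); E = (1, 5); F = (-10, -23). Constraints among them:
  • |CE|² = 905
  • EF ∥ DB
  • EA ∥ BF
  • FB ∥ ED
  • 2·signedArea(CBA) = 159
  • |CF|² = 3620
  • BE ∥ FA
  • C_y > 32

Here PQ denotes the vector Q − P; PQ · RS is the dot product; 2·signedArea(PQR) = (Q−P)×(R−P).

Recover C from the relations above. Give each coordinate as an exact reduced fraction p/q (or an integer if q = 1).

1. C_x = 12  [line 2·x + 3·y + -123 = 0 ∩ |CE|² = 905]
2. C_y = 33  [line 2·x + 3·y + -123 = 0 ∩ |CE|² = 905]
   → C = (12, 33)

C = (12, 33)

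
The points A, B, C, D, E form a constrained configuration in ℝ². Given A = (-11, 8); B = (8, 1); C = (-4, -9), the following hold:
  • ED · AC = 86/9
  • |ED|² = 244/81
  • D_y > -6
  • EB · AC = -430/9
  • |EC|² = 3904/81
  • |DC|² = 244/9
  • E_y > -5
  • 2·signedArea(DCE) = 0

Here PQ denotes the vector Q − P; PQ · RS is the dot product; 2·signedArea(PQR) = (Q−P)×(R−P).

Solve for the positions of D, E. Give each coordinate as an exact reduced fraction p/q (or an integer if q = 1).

1. E_x = 4/3  [line -7·x + 17·y + 781/9 = 0 ∩ |EC|² = 3904/81]
2. E_y = -41/9  [line -7·x + 17·y + 781/9 = 0 ∩ |EC|² = 3904/81]
   → E = (4/3, -41/9)
3. D_x = 0  [2·signedArea(DCE) = 0 ∩ ED · AC = 86/9]
4. D_y = -17/3  [2·signedArea(DCE) = 0 ∩ ED · AC = 86/9]
   → D = (0, -17/3)

D = (0, -17/3)
E = (4/3, -41/9)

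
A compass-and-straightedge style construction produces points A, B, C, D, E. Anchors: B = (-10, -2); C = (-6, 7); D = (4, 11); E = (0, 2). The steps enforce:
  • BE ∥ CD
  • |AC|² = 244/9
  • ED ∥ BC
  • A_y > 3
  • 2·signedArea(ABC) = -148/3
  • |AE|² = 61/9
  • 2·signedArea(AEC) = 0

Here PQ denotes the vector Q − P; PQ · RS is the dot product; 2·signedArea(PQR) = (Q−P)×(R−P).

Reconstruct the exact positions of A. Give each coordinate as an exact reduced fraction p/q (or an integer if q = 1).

A = (-2, 11/3)

1. A_x = -2  [2·signedArea(AEC) = 0 ∩ 2·signedArea(ABC) = -148/3]
2. A_y = 11/3  [2·signedArea(AEC) = 0 ∩ 2·signedArea(ABC) = -148/3]
   → A = (-2, 11/3)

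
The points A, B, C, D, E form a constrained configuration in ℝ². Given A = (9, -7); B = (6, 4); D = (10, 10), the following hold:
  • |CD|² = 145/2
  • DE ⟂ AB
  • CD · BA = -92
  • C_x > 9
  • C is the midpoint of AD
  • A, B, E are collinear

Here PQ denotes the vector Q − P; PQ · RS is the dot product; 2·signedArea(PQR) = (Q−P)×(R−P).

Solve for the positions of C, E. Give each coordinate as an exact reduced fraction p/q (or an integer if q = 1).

1. C_x = 19/2  [C is the midpoint of AD]
2. C_y = 3/2  [C is the midpoint of AD]
   → C = (19/2, 3/2)
3. E_x = 309/65  [A, B, E are collinear ∩ DE ⟂ AB]
4. E_y = 557/65  [A, B, E are collinear ∩ DE ⟂ AB]
   → E = (309/65, 557/65)

C = (19/2, 3/2)
E = (309/65, 557/65)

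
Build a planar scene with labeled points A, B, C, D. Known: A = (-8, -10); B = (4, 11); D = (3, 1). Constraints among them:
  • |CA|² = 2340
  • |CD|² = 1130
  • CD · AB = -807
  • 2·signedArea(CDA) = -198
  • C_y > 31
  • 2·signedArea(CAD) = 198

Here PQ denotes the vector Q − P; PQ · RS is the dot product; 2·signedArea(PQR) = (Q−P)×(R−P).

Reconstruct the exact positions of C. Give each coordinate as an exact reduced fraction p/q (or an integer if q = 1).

1. C_x = 16  [2·signedArea(CDA) = -198 ∩ CD · AB = -807]
2. C_y = 32  [2·signedArea(CDA) = -198 ∩ CD · AB = -807]
   → C = (16, 32)

C = (16, 32)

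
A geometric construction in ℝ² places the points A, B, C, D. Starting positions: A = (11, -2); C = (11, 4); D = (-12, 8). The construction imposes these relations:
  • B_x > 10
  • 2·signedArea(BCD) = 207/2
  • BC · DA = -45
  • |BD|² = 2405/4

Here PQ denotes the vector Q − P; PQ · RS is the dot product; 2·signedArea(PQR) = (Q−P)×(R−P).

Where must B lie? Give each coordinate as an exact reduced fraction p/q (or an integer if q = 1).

B = (11, -1/2)

1. B_x = 11  [2·signedArea(BCD) = 207/2 ∩ BC · DA = -45]
2. B_y = -1/2  [2·signedArea(BCD) = 207/2 ∩ BC · DA = -45]
   → B = (11, -1/2)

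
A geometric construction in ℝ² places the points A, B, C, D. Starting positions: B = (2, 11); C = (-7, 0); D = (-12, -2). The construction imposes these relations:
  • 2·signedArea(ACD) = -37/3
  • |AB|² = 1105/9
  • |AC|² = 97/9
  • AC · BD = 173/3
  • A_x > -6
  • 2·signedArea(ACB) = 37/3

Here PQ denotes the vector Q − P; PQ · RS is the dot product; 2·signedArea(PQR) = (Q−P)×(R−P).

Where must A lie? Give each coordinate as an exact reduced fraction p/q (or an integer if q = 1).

A = (-17/3, 3)

1. A_x = -17/3  [2·signedArea(ACD) = -37/3 ∩ 2·signedArea(ACB) = 37/3]
2. A_y = 3  [2·signedArea(ACD) = -37/3 ∩ 2·signedArea(ACB) = 37/3]
   → A = (-17/3, 3)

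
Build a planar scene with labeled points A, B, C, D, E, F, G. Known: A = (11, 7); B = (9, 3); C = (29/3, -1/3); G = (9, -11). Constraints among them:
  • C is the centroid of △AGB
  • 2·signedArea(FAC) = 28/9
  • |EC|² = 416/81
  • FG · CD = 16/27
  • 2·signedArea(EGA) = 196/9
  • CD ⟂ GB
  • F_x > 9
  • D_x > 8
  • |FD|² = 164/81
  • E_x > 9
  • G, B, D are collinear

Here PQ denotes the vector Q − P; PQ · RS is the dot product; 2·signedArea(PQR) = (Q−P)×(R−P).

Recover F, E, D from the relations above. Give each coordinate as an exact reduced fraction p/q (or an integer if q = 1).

1. E_x = 83/9  [line -18·x + 2·y + 1460/9 = 0 ∩ |EC|² = 416/81]
2. E_y = 17/9  [line -18·x + 2·y + 1460/9 = 0 ∩ |EC|² = 416/81]
   → E = (83/9, 17/9)
3. D_x = 9  [G, B, D are collinear ∩ CD ⟂ GB]
4. D_y = -1/3  [G, B, D are collinear ∩ CD ⟂ GB]
   → D = (9, -1/3)
5. F_x = 89/9  [FG · CD = 16/27 ∩ 2·signedArea(FAC) = 28/9]
6. F_y = -13/9  [FG · CD = 16/27 ∩ 2·signedArea(FAC) = 28/9]
   → F = (89/9, -13/9)

D = (9, -1/3)
E = (83/9, 17/9)
F = (89/9, -13/9)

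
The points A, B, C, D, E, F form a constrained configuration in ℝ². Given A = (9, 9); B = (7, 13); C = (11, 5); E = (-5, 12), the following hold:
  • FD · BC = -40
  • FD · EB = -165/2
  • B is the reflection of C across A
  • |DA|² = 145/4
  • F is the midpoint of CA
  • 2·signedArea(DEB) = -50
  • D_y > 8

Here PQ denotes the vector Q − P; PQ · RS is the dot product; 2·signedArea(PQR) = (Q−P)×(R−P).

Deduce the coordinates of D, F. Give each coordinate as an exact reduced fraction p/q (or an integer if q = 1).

D = (3, 17/2)
F = (10, 7)

1. F_x = 10  [F is the midpoint of CA]
2. F_y = 7  [F is the midpoint of CA]
   → F = (10, 7)
3. D_x = 3  [2·signedArea(DEB) = -50 ∩ FD · BC = -40]
4. D_y = 17/2  [2·signedArea(DEB) = -50 ∩ FD · BC = -40]
   → D = (3, 17/2)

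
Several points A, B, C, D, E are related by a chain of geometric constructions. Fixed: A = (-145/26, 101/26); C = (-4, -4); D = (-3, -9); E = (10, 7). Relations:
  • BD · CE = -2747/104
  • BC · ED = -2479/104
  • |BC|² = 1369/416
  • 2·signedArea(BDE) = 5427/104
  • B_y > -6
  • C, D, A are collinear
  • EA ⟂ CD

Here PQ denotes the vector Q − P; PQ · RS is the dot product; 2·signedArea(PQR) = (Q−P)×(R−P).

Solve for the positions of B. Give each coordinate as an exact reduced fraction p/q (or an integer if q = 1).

1. B_x = -379/104  [BD · CE = -2747/104 ∩ 2·signedArea(BDE) = 5427/104]
2. B_y = -601/104  [BD · CE = -2747/104 ∩ 2·signedArea(BDE) = 5427/104]
   → B = (-379/104, -601/104)

B = (-379/104, -601/104)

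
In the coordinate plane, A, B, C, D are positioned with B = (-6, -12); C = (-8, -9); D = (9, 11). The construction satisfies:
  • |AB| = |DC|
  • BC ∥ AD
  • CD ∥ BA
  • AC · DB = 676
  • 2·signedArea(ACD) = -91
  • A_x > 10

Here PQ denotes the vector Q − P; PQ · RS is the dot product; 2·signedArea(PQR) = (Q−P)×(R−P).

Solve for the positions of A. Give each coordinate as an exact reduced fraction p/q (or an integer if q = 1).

A = (11, 8)

1. A_x = 11  [BC ∥ AD ∩ CD ∥ BA]
2. A_y = 8  [BC ∥ AD ∩ CD ∥ BA]
   → A = (11, 8)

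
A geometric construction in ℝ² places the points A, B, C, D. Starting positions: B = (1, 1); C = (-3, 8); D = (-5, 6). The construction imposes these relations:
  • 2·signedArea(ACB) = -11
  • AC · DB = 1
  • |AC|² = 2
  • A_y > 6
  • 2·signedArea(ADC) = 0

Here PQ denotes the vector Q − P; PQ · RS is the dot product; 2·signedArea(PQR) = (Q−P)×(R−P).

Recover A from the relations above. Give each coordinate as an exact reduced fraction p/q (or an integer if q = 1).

1. A_x = -4  [2·signedArea(ADC) = 0 ∩ 2·signedArea(ACB) = -11]
2. A_y = 7  [2·signedArea(ADC) = 0 ∩ 2·signedArea(ACB) = -11]
   → A = (-4, 7)

A = (-4, 7)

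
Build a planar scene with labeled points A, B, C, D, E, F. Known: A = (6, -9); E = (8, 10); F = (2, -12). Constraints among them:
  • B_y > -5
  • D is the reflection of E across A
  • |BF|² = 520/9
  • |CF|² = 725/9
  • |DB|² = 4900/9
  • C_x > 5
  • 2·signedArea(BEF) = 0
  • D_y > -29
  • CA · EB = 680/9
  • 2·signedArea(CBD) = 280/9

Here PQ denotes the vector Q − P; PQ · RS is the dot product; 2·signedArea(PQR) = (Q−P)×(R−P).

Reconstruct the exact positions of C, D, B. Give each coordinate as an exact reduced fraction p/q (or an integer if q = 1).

1. D_x = 4  [D is the reflection of E across A]
2. D_y = -28  [D is the reflection of E across A]
   → D = (4, -28)
3. B_x = 4  [line 22·x + -6·y + -116 = 0 ∩ |BF|² = 520/9]
4. B_y = -14/3  [line 22·x + -6·y + -116 = 0 ∩ |BF|² = 520/9]
   → B = (4, -14/3)
5. C_x = 16/3  [2·signedArea(CBD) = 280/9 ∩ CA · EB = 680/9]
6. C_y = -11/3  [2·signedArea(CBD) = 280/9 ∩ CA · EB = 680/9]
   → C = (16/3, -11/3)

B = (4, -14/3)
C = (16/3, -11/3)
D = (4, -28)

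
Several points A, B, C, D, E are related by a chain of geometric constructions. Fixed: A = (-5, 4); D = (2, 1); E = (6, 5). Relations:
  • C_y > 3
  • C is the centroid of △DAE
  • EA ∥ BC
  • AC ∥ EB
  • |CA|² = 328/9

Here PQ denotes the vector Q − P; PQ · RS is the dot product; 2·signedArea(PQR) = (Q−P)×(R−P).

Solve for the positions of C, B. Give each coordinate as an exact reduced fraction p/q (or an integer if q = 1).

1. C_x = 1  [C is the centroid of △DAE]
2. C_y = 10/3  [C is the centroid of △DAE]
   → C = (1, 10/3)
3. B_x = 12  [EA ∥ BC ∩ AC ∥ EB]
4. B_y = 13/3  [EA ∥ BC ∩ AC ∥ EB]
   → B = (12, 13/3)

B = (12, 13/3)
C = (1, 10/3)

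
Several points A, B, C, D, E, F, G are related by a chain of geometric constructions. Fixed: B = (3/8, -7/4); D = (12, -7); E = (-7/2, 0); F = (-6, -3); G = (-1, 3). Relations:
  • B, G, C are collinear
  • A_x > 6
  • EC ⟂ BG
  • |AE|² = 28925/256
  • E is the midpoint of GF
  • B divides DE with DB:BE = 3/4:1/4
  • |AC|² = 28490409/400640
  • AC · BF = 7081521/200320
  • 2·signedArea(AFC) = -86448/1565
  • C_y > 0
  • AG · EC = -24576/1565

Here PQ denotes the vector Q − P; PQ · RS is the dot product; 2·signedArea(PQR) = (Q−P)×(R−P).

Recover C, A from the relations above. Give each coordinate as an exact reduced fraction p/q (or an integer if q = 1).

A = (99/16, -35/8)
C = (-1227/3130, 1408/1565)

1. C_x = -1227/3130  [B, G, C are collinear ∩ EC ⟂ BG]
2. C_y = 1408/1565  [B, G, C are collinear ∩ EC ⟂ BG]
   → C = (-1227/3130, 1408/1565)
3. A_x = 99/16  [AG · EC = -24576/1565 ∩ 2·signedArea(AFC) = -86448/1565]
4. A_y = -35/8  [AG · EC = -24576/1565 ∩ 2·signedArea(AFC) = -86448/1565]
   → A = (99/16, -35/8)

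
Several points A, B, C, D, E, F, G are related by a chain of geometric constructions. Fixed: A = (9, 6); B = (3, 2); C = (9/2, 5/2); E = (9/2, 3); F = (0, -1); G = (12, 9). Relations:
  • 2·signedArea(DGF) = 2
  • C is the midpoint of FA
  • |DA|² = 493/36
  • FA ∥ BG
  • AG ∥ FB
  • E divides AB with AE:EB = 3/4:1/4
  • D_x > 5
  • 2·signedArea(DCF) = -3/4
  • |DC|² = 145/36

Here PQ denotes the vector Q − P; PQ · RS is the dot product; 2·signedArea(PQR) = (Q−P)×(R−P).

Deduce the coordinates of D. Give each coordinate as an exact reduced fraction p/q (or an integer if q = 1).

D = (6, 23/6)

1. D_x = 6  [2·signedArea(DCF) = -3/4 ∩ 2·signedArea(DGF) = 2]
2. D_y = 23/6  [2·signedArea(DCF) = -3/4 ∩ 2·signedArea(DGF) = 2]
   → D = (6, 23/6)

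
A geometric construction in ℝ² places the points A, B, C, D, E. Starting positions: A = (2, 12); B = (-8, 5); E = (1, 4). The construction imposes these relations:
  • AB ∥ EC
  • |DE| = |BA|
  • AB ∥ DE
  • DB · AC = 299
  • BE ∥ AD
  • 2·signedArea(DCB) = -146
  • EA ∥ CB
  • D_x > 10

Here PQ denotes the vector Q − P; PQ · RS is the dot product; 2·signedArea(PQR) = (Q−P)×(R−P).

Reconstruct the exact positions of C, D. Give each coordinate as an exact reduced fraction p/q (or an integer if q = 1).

C = (-9, -3)
D = (11, 11)

1. C_x = -9  [EA ∥ CB ∩ AB ∥ EC]
2. C_y = -3  [EA ∥ CB ∩ AB ∥ EC]
   → C = (-9, -3)
3. D_x = 11  [AB ∥ DE ∩ BE ∥ AD]
4. D_y = 11  [AB ∥ DE ∩ BE ∥ AD]
   → D = (11, 11)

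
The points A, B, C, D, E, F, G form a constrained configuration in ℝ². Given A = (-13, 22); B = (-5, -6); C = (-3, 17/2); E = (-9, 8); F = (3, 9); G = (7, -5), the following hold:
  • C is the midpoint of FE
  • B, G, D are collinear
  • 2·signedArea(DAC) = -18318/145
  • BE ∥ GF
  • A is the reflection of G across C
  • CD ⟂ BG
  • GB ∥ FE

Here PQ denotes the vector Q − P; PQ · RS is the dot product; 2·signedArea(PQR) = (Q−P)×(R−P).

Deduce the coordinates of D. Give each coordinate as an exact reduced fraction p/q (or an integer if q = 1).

D = (-263/145, -1663/290)

1. D_x = -263/145  [B, G, D are collinear ∩ CD ⟂ BG]
2. D_y = -1663/290  [B, G, D are collinear ∩ CD ⟂ BG]
   → D = (-263/145, -1663/290)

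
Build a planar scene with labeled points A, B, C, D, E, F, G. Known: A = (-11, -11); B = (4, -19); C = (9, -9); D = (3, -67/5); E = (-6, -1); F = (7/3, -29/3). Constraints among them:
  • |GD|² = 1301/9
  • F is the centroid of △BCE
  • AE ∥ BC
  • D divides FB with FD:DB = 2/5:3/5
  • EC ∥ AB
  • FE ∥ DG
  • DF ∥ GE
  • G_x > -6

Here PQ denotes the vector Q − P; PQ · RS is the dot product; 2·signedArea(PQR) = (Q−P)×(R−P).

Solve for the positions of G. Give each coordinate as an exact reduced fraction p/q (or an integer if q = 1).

1. G_x = -16/3  [DF ∥ GE ∩ FE ∥ DG]
2. G_y = -71/15  [DF ∥ GE ∩ FE ∥ DG]
   → G = (-16/3, -71/15)

G = (-16/3, -71/15)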